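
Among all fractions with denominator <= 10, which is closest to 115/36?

Expand x = 115/36 as a continued fraction with the Euclidean algorithm:
  115 = 3*36 + 7, so a_0 = 3.
  36 = 5*7 + 1, so a_1 = 5.
  7 = 7*1 + 0, so a_2 = 7.
so x = [3; 5, 7].
Convergents (p_i = a_i*p_{i-1} + p_{i-2}, q_i = a_i*q_{i-1} + q_{i-2} with p_{-2}=0, p_{-1}=1, q_{-2}=1, q_{-1}=0), until the denominator exceeds 10:
  i=0: a_0=3, p_0 = 3*1 + 0 = 3, q_0 = 3*0 + 1 = 1.
  i=1: a_1=5, p_1 = 5*3 + 1 = 16, q_1 = 5*1 + 0 = 5.
  i=2: a_2=7, p_2 = 7*16 + 3 = 115, q_2 = 7*5 + 1 = 36.
q_2 = 36 > 10, so the last convergent with denominator <= 10 is p_1/q_1 = 16/5.
The closest fraction with denominator <= 10 is either p_1/q_1 or the intermediate fraction (k*p_1 + p_0)/(k*q_1 + q_0) with the largest k >= 1 whose denominator stays <= 10; these approach x as k grows, and every other convergent or intermediate fraction in range is farther away.
Largest k: floor((10 - q_0)/q_1) = floor((10 - 1)/5) = 1.
That gives (1*16 + 3)/(1*5 + 1) = 19/6.
Compare the errors: |x - 16/5| = |115*5 - 16*36|/(36*5) = 1/180, and |x - 19/6| = |115*6 - 19*36|/(36*6) = 6/216.
Cross-multiplying, 1*216 = 216 < 1080 = 6*180, so 1/180 is smaller: the convergent 16/5 is closer to x than 19/6.

16/5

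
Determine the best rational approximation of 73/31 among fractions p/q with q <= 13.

Expand x = 73/31 as a continued fraction with the Euclidean algorithm:
  73 = 2*31 + 11, so a_0 = 2.
  31 = 2*11 + 9, so a_1 = 2.
  11 = 1*9 + 2, so a_2 = 1.
  9 = 4*2 + 1, so a_3 = 4.
  2 = 2*1 + 0, so a_4 = 2.
so x = [2; 2, 1, 4, 2].
Convergents (p_i = a_i*p_{i-1} + p_{i-2}, q_i = a_i*q_{i-1} + q_{i-2} with p_{-2}=0, p_{-1}=1, q_{-2}=1, q_{-1}=0), until the denominator exceeds 13:
  i=0: a_0=2, p_0 = 2*1 + 0 = 2, q_0 = 2*0 + 1 = 1.
  i=1: a_1=2, p_1 = 2*2 + 1 = 5, q_1 = 2*1 + 0 = 2.
  i=2: a_2=1, p_2 = 1*5 + 2 = 7, q_2 = 1*2 + 1 = 3.
  i=3: a_3=4, p_3 = 4*7 + 5 = 33, q_3 = 4*3 + 2 = 14.
q_3 = 14 > 13, so the last convergent with denominator <= 13 is p_2/q_2 = 7/3.
The closest fraction with denominator <= 13 is either p_2/q_2 or the intermediate fraction (k*p_2 + p_1)/(k*q_2 + q_1) with the largest k >= 1 whose denominator stays <= 13; these approach x as k grows, and every other convergent or intermediate fraction in range is farther away.
Largest k: floor((13 - q_1)/q_2) = floor((13 - 2)/3) = 3.
That gives (3*7 + 5)/(3*3 + 2) = 26/11.
Compare the errors: |x - 7/3| = |73*3 - 7*31|/(31*3) = 2/93, and |x - 26/11| = |73*11 - 26*31|/(31*11) = 3/341.
Cross-multiplying, 3*93 = 279 < 682 = 2*341, so 3/341 is smaller: the intermediate fraction 26/11 is closer to x than 7/3.

26/11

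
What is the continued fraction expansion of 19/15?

Run the Euclidean algorithm on 19 and 15; the successive quotients are the partial quotients a_0, a_1, ... (each step inverts the fractional part left over by the previous one):
  19 = 1*15 + 4, so a_0 = 1.
  15 = 3*4 + 3, so a_1 = 3.
  4 = 1*3 + 1, so a_2 = 1.
  3 = 3*1 + 0, so a_3 = 3.
The remainder reaches 0 after 4 divisions, so the expansion has 4 partial quotients, read off in order.

[1; 3, 1, 3]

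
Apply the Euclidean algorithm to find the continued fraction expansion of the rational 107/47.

Run the Euclidean algorithm on 107 and 47; the successive quotients are the partial quotients a_0, a_1, ... (each step inverts the fractional part left over by the previous one):
  107 = 2*47 + 13, so a_0 = 2.
  47 = 3*13 + 8, so a_1 = 3.
  13 = 1*8 + 5, so a_2 = 1.
  8 = 1*5 + 3, so a_3 = 1.
  5 = 1*3 + 2, so a_4 = 1.
  3 = 1*2 + 1, so a_5 = 1.
  2 = 2*1 + 0, so a_6 = 2.
The remainder reaches 0 after 7 divisions, so the expansion has 7 partial quotients, read off in order.

[2; 3, 1, 1, 1, 1, 2]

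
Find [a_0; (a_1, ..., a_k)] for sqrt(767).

Write x_i = (sqrt(767) + m_i)/d_i with (m_0, d_0) = (0, 1). a_0 = floor(sqrt(767)) = 27, since 27^2 = 729 <= 767 < 784 = 28^2.
Iterate m_{i+1} = d_i*a_i - m_i, d_{i+1} = (767 - m_{i+1}^2)/d_i, a_{i+1} = floor((a_0 + m_{i+1})/d_{i+1}):
  m_1 = 1*27 - 0 = 27, d_1 = (767 - 27^2)/1 = 38/1 = 38, a_1 = floor((27 + 27)/38) = 1.
  m_2 = 38*1 - 27 = 11, d_2 = (767 - 11^2)/38 = 646/38 = 17, a_2 = floor((27 + 11)/17) = 2.
  m_3 = 17*2 - 11 = 23, d_3 = (767 - 23^2)/17 = 238/17 = 14, a_3 = floor((27 + 23)/14) = 3.
  m_4 = 14*3 - 23 = 19, d_4 = (767 - 19^2)/14 = 406/14 = 29, a_4 = floor((27 + 19)/29) = 1.
  m_5 = 29*1 - 19 = 10, d_5 = (767 - 10^2)/29 = 667/29 = 23, a_5 = floor((27 + 10)/23) = 1.
  m_6 = 23*1 - 10 = 13, d_6 = (767 - 13^2)/23 = 598/23 = 26, a_6 = floor((27 + 13)/26) = 1.
  m_7 = 26*1 - 13 = 13, d_7 = (767 - 13^2)/26 = 598/26 = 23, a_7 = floor((27 + 13)/23) = 1.
  m_8 = 23*1 - 13 = 10, d_8 = (767 - 10^2)/23 = 667/23 = 29, a_8 = floor((27 + 10)/29) = 1.
  m_9 = 29*1 - 10 = 19, d_9 = (767 - 19^2)/29 = 406/29 = 14, a_9 = floor((27 + 19)/14) = 3.
  m_10 = 14*3 - 19 = 23, d_10 = (767 - 23^2)/14 = 238/14 = 17, a_10 = floor((27 + 23)/17) = 2.
  m_11 = 17*2 - 23 = 11, d_11 = (767 - 11^2)/17 = 646/17 = 38, a_11 = floor((27 + 11)/38) = 1.
  m_12 = 38*1 - 11 = 27, d_12 = (767 - 27^2)/38 = 38/38 = 1, a_12 = floor((27 + 27)/1) = 54.
  m_13 = 1*54 - 27 = 27, d_13 = (767 - 27^2)/1 = 38/1 = 38: (m_13, d_13) = (m_1, d_1) = (27, 38), so from here the quotients repeat a_1, ..., a_12; the period length is 12.
Hence the expansion of sqrt(767) is a_0 = 27 followed by the repeating block 1, 2, 3, 1, 1, 1, 1, 1, 3, 2, 1, 54 (period 12).

[27; (1, 2, 3, 1, 1, 1, 1, 1, 3, 2, 1, 54)]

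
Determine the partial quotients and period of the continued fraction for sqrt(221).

Write x_i = (sqrt(221) + m_i)/d_i with (m_0, d_0) = (0, 1). a_0 = floor(sqrt(221)) = 14, since 14^2 = 196 <= 221 < 225 = 15^2.
Iterate m_{i+1} = d_i*a_i - m_i, d_{i+1} = (221 - m_{i+1}^2)/d_i, a_{i+1} = floor((a_0 + m_{i+1})/d_{i+1}):
  m_1 = 1*14 - 0 = 14, d_1 = (221 - 14^2)/1 = 25/1 = 25, a_1 = floor((14 + 14)/25) = 1.
  m_2 = 25*1 - 14 = 11, d_2 = (221 - 11^2)/25 = 100/25 = 4, a_2 = floor((14 + 11)/4) = 6.
  m_3 = 4*6 - 11 = 13, d_3 = (221 - 13^2)/4 = 52/4 = 13, a_3 = floor((14 + 13)/13) = 2.
  m_4 = 13*2 - 13 = 13, d_4 = (221 - 13^2)/13 = 52/13 = 4, a_4 = floor((14 + 13)/4) = 6.
  m_5 = 4*6 - 13 = 11, d_5 = (221 - 11^2)/4 = 100/4 = 25, a_5 = floor((14 + 11)/25) = 1.
  m_6 = 25*1 - 11 = 14, d_6 = (221 - 14^2)/25 = 25/25 = 1, a_6 = floor((14 + 14)/1) = 28.
  m_7 = 1*28 - 14 = 14, d_7 = (221 - 14^2)/1 = 25/1 = 25: (m_7, d_7) = (m_1, d_1) = (14, 25), so from here the quotients repeat a_1, ..., a_6; the period length is 6.
Hence the expansion of sqrt(221) is a_0 = 14 followed by the repeating block 1, 6, 2, 6, 1, 28 (period 6).

[14; (1, 6, 2, 6, 1, 28)]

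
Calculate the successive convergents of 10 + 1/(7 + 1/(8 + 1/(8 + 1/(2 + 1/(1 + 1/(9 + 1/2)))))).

Using the convergent recurrence p_i = a_i*p_{i-1} + p_{i-2}, q_i = a_i*q_{i-1} + q_{i-2} with p_{-2}=0, p_{-1}=1, q_{-2}=1, q_{-1}=0:
  i=0: a_0=10, p_0 = 10*1 + 0 = 10, q_0 = 10*0 + 1 = 1.
  i=1: a_1=7, p_1 = 7*10 + 1 = 71, q_1 = 7*1 + 0 = 7.
  i=2: a_2=8, p_2 = 8*71 + 10 = 578, q_2 = 8*7 + 1 = 57.
  i=3: a_3=8, p_3 = 8*578 + 71 = 4695, q_3 = 8*57 + 7 = 463.
  i=4: a_4=2, p_4 = 2*4695 + 578 = 9968, q_4 = 2*463 + 57 = 983.
  i=5: a_5=1, p_5 = 1*9968 + 4695 = 14663, q_5 = 1*983 + 463 = 1446.
  i=6: a_6=9, p_6 = 9*14663 + 9968 = 141935, q_6 = 9*1446 + 983 = 13997.
  i=7: a_7=2, p_7 = 2*141935 + 14663 = 298533, q_7 = 2*13997 + 1446 = 29440.

10/1, 71/7, 578/57, 4695/463, 9968/983, 14663/1446, 141935/13997, 298533/29440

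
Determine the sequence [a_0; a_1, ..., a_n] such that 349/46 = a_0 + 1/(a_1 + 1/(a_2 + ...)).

Run the Euclidean algorithm on 349 and 46; the successive quotients are the partial quotients a_0, a_1, ... (each step inverts the fractional part left over by the previous one):
  349 = 7*46 + 27, so a_0 = 7.
  46 = 1*27 + 19, so a_1 = 1.
  27 = 1*19 + 8, so a_2 = 1.
  19 = 2*8 + 3, so a_3 = 2.
  8 = 2*3 + 2, so a_4 = 2.
  3 = 1*2 + 1, so a_5 = 1.
  2 = 2*1 + 0, so a_6 = 2.
The remainder reaches 0 after 7 divisions, so the expansion has 7 partial quotients, read off in order.

[7; 1, 1, 2, 2, 1, 2]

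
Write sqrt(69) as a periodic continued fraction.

[8; (3, 3, 1, 4, 1, 3, 3, 16)]

Write x_i = (sqrt(69) + m_i)/d_i with (m_0, d_0) = (0, 1). a_0 = floor(sqrt(69)) = 8, since 8^2 = 64 <= 69 < 81 = 9^2.
Iterate m_{i+1} = d_i*a_i - m_i, d_{i+1} = (69 - m_{i+1}^2)/d_i, a_{i+1} = floor((a_0 + m_{i+1})/d_{i+1}):
  m_1 = 1*8 - 0 = 8, d_1 = (69 - 8^2)/1 = 5/1 = 5, a_1 = floor((8 + 8)/5) = 3.
  m_2 = 5*3 - 8 = 7, d_2 = (69 - 7^2)/5 = 20/5 = 4, a_2 = floor((8 + 7)/4) = 3.
  m_3 = 4*3 - 7 = 5, d_3 = (69 - 5^2)/4 = 44/4 = 11, a_3 = floor((8 + 5)/11) = 1.
  m_4 = 11*1 - 5 = 6, d_4 = (69 - 6^2)/11 = 33/11 = 3, a_4 = floor((8 + 6)/3) = 4.
  m_5 = 3*4 - 6 = 6, d_5 = (69 - 6^2)/3 = 33/3 = 11, a_5 = floor((8 + 6)/11) = 1.
  m_6 = 11*1 - 6 = 5, d_6 = (69 - 5^2)/11 = 44/11 = 4, a_6 = floor((8 + 5)/4) = 3.
  m_7 = 4*3 - 5 = 7, d_7 = (69 - 7^2)/4 = 20/4 = 5, a_7 = floor((8 + 7)/5) = 3.
  m_8 = 5*3 - 7 = 8, d_8 = (69 - 8^2)/5 = 5/5 = 1, a_8 = floor((8 + 8)/1) = 16.
  m_9 = 1*16 - 8 = 8, d_9 = (69 - 8^2)/1 = 5/1 = 5: (m_9, d_9) = (m_1, d_1) = (8, 5), so from here the quotients repeat a_1, ..., a_8; the period length is 8.
Hence the expansion of sqrt(69) is a_0 = 8 followed by the repeating block 3, 3, 1, 4, 1, 3, 3, 16 (period 8).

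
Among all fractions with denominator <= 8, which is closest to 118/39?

Expand x = 118/39 as a continued fraction with the Euclidean algorithm:
  118 = 3*39 + 1, so a_0 = 3.
  39 = 39*1 + 0, so a_1 = 39.
so x = [3; 39].
Convergents (p_i = a_i*p_{i-1} + p_{i-2}, q_i = a_i*q_{i-1} + q_{i-2} with p_{-2}=0, p_{-1}=1, q_{-2}=1, q_{-1}=0), until the denominator exceeds 8:
  i=0: a_0=3, p_0 = 3*1 + 0 = 3, q_0 = 3*0 + 1 = 1.
  i=1: a_1=39, p_1 = 39*3 + 1 = 118, q_1 = 39*1 + 0 = 39.
q_1 = 39 > 8, so the last convergent with denominator <= 8 is p_0/q_0 = 3/1.
The closest fraction with denominator <= 8 is either p_0/q_0 or the intermediate fraction (k*p_0 + p_{-1})/(k*q_0 + q_{-1}) with the largest k >= 1 whose denominator stays <= 8; these approach x as k grows, and every other convergent or intermediate fraction in range is farther away.
Largest k: floor((8 - q_{-1})/q_0) = floor((8 - 0)/1) = 8 (using the seeds p_{-1} = 1, q_{-1} = 0).
That gives (8*3 + 1)/(8*1 + 0) = 25/8.
Compare the errors: |x - 3/1| = |118*1 - 3*39|/(39*1) = 1/39, and |x - 25/8| = |118*8 - 25*39|/(39*8) = 31/312.
Cross-multiplying, 1*312 = 312 < 1209 = 31*39, so 1/39 is smaller: the convergent 3/1 is closer to x than 25/8.

3/1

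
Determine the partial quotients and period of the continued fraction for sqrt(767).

Write x_i = (sqrt(767) + m_i)/d_i with (m_0, d_0) = (0, 1). a_0 = floor(sqrt(767)) = 27, since 27^2 = 729 <= 767 < 784 = 28^2.
Iterate m_{i+1} = d_i*a_i - m_i, d_{i+1} = (767 - m_{i+1}^2)/d_i, a_{i+1} = floor((a_0 + m_{i+1})/d_{i+1}):
  m_1 = 1*27 - 0 = 27, d_1 = (767 - 27^2)/1 = 38/1 = 38, a_1 = floor((27 + 27)/38) = 1.
  m_2 = 38*1 - 27 = 11, d_2 = (767 - 11^2)/38 = 646/38 = 17, a_2 = floor((27 + 11)/17) = 2.
  m_3 = 17*2 - 11 = 23, d_3 = (767 - 23^2)/17 = 238/17 = 14, a_3 = floor((27 + 23)/14) = 3.
  m_4 = 14*3 - 23 = 19, d_4 = (767 - 19^2)/14 = 406/14 = 29, a_4 = floor((27 + 19)/29) = 1.
  m_5 = 29*1 - 19 = 10, d_5 = (767 - 10^2)/29 = 667/29 = 23, a_5 = floor((27 + 10)/23) = 1.
  m_6 = 23*1 - 10 = 13, d_6 = (767 - 13^2)/23 = 598/23 = 26, a_6 = floor((27 + 13)/26) = 1.
  m_7 = 26*1 - 13 = 13, d_7 = (767 - 13^2)/26 = 598/26 = 23, a_7 = floor((27 + 13)/23) = 1.
  m_8 = 23*1 - 13 = 10, d_8 = (767 - 10^2)/23 = 667/23 = 29, a_8 = floor((27 + 10)/29) = 1.
  m_9 = 29*1 - 10 = 19, d_9 = (767 - 19^2)/29 = 406/29 = 14, a_9 = floor((27 + 19)/14) = 3.
  m_10 = 14*3 - 19 = 23, d_10 = (767 - 23^2)/14 = 238/14 = 17, a_10 = floor((27 + 23)/17) = 2.
  m_11 = 17*2 - 23 = 11, d_11 = (767 - 11^2)/17 = 646/17 = 38, a_11 = floor((27 + 11)/38) = 1.
  m_12 = 38*1 - 11 = 27, d_12 = (767 - 27^2)/38 = 38/38 = 1, a_12 = floor((27 + 27)/1) = 54.
  m_13 = 1*54 - 27 = 27, d_13 = (767 - 27^2)/1 = 38/1 = 38: (m_13, d_13) = (m_1, d_1) = (27, 38), so from here the quotients repeat a_1, ..., a_12; the period length is 12.
Hence the expansion of sqrt(767) is a_0 = 27 followed by the repeating block 1, 2, 3, 1, 1, 1, 1, 1, 3, 2, 1, 54 (period 12).

[27; (1, 2, 3, 1, 1, 1, 1, 1, 3, 2, 1, 54)]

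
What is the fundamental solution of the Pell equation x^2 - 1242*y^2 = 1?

First expand sqrt(1242) as a continued fraction. With x_i = (sqrt(1242) + m_i)/d_i and (m_0, d_0) = (0, 1): a_0 = floor(sqrt(1242)) = 35, since 35^2 = 1225 <= 1242 < 1296 = 36^2.
Iterate m_{i+1} = d_i*a_i - m_i, d_{i+1} = (1242 - m_{i+1}^2)/d_i, a_{i+1} = floor((a_0 + m_{i+1})/d_{i+1}):
  m_1 = 1*35 - 0 = 35, d_1 = (1242 - 35^2)/1 = 17/1 = 17, a_1 = floor((35 + 35)/17) = 4.
  m_2 = 17*4 - 35 = 33, d_2 = (1242 - 33^2)/17 = 153/17 = 9, a_2 = floor((35 + 33)/9) = 7.
  m_3 = 9*7 - 33 = 30, d_3 = (1242 - 30^2)/9 = 342/9 = 38, a_3 = floor((35 + 30)/38) = 1.
  m_4 = 38*1 - 30 = 8, d_4 = (1242 - 8^2)/38 = 1178/38 = 31, a_4 = floor((35 + 8)/31) = 1.
  m_5 = 31*1 - 8 = 23, d_5 = (1242 - 23^2)/31 = 713/31 = 23, a_5 = floor((35 + 23)/23) = 2.
  m_6 = 23*2 - 23 = 23, d_6 = (1242 - 23^2)/23 = 713/23 = 31, a_6 = floor((35 + 23)/31) = 1.
  m_7 = 31*1 - 23 = 8, d_7 = (1242 - 8^2)/31 = 1178/31 = 38, a_7 = floor((35 + 8)/38) = 1.
  m_8 = 38*1 - 8 = 30, d_8 = (1242 - 30^2)/38 = 342/38 = 9, a_8 = floor((35 + 30)/9) = 7.
  m_9 = 9*7 - 30 = 33, d_9 = (1242 - 33^2)/9 = 153/9 = 17, a_9 = floor((35 + 33)/17) = 4.
  m_10 = 17*4 - 33 = 35, d_10 = (1242 - 35^2)/17 = 17/17 = 1, a_10 = floor((35 + 35)/1) = 70.
  m_11 = 1*70 - 35 = 35, d_11 = (1242 - 35^2)/1 = 17/1 = 17: (m_11, d_11) = (m_1, d_1) = (35, 17), so from here the quotients repeat a_1, ..., a_10; the period length is 10.
So sqrt(1242) = [35; (4, 7, 1, 1, 2, 1, 1, 7, 4, 70)] with period length k = 10.
k is even, so the fundamental solution of x^2 - 1242y^2 = 1 is (p_{k-1}, q_{k-1}) = (p_9, q_9); compute convergents through index 9.
Convergents (p_i = a_i*p_{i-1} + p_{i-2}, q_i = a_i*q_{i-1} + q_{i-2} with p_{-2}=0, p_{-1}=1, q_{-2}=1, q_{-1}=0):
  i=0: a_0=35, p_0 = 35*1 + 0 = 35, q_0 = 35*0 + 1 = 1.
  i=1: a_1=4, p_1 = 4*35 + 1 = 141, q_1 = 4*1 + 0 = 4.
  i=2: a_2=7, p_2 = 7*141 + 35 = 1022, q_2 = 7*4 + 1 = 29.
  i=3: a_3=1, p_3 = 1*1022 + 141 = 1163, q_3 = 1*29 + 4 = 33.
  i=4: a_4=1, p_4 = 1*1163 + 1022 = 2185, q_4 = 1*33 + 29 = 62.
  i=5: a_5=2, p_5 = 2*2185 + 1163 = 5533, q_5 = 2*62 + 33 = 157.
  i=6: a_6=1, p_6 = 1*5533 + 2185 = 7718, q_6 = 1*157 + 62 = 219.
  i=7: a_7=1, p_7 = 1*7718 + 5533 = 13251, q_7 = 1*219 + 157 = 376.
  i=8: a_8=7, p_8 = 7*13251 + 7718 = 100475, q_8 = 7*376 + 219 = 2851.
  i=9: a_9=4, p_9 = 4*100475 + 13251 = 415151, q_9 = 4*2851 + 376 = 11780.
Check: 415151^2 - 1242*11780^2 = 172350352801 - 172350352800 = 1, so (x, y) = (415151, 11780) solves the equation, and by the theorem it is the least positive solution.

(x, y) = (415151, 11780)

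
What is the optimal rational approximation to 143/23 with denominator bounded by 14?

87/14

Expand x = 143/23 as a continued fraction with the Euclidean algorithm:
  143 = 6*23 + 5, so a_0 = 6.
  23 = 4*5 + 3, so a_1 = 4.
  5 = 1*3 + 2, so a_2 = 1.
  3 = 1*2 + 1, so a_3 = 1.
  2 = 2*1 + 0, so a_4 = 2.
so x = [6; 4, 1, 1, 2].
Convergents (p_i = a_i*p_{i-1} + p_{i-2}, q_i = a_i*q_{i-1} + q_{i-2} with p_{-2}=0, p_{-1}=1, q_{-2}=1, q_{-1}=0), until the denominator exceeds 14:
  i=0: a_0=6, p_0 = 6*1 + 0 = 6, q_0 = 6*0 + 1 = 1.
  i=1: a_1=4, p_1 = 4*6 + 1 = 25, q_1 = 4*1 + 0 = 4.
  i=2: a_2=1, p_2 = 1*25 + 6 = 31, q_2 = 1*4 + 1 = 5.
  i=3: a_3=1, p_3 = 1*31 + 25 = 56, q_3 = 1*5 + 4 = 9.
  i=4: a_4=2, p_4 = 2*56 + 31 = 143, q_4 = 2*9 + 5 = 23.
q_4 = 23 > 14, so the last convergent with denominator <= 14 is p_3/q_3 = 56/9.
The closest fraction with denominator <= 14 is either p_3/q_3 or the intermediate fraction (k*p_3 + p_2)/(k*q_3 + q_2) with the largest k >= 1 whose denominator stays <= 14; these approach x as k grows, and every other convergent or intermediate fraction in range is farther away.
Largest k: floor((14 - q_2)/q_3) = floor((14 - 5)/9) = 1.
That gives (1*56 + 31)/(1*9 + 5) = 87/14.
Compare the errors: |x - 56/9| = |143*9 - 56*23|/(23*9) = 1/207, and |x - 87/14| = |143*14 - 87*23|/(23*14) = 1/322.
Cross-multiplying, 1*207 = 207 < 322 = 1*322, so 1/322 is smaller: the intermediate fraction 87/14 is closer to x than 56/9.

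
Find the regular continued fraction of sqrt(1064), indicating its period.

[32; (1, 1, 1, 1, 1, 1, 1, 64)]

Write x_i = (sqrt(1064) + m_i)/d_i with (m_0, d_0) = (0, 1). a_0 = floor(sqrt(1064)) = 32, since 32^2 = 1024 <= 1064 < 1089 = 33^2.
Iterate m_{i+1} = d_i*a_i - m_i, d_{i+1} = (1064 - m_{i+1}^2)/d_i, a_{i+1} = floor((a_0 + m_{i+1})/d_{i+1}):
  m_1 = 1*32 - 0 = 32, d_1 = (1064 - 32^2)/1 = 40/1 = 40, a_1 = floor((32 + 32)/40) = 1.
  m_2 = 40*1 - 32 = 8, d_2 = (1064 - 8^2)/40 = 1000/40 = 25, a_2 = floor((32 + 8)/25) = 1.
  m_3 = 25*1 - 8 = 17, d_3 = (1064 - 17^2)/25 = 775/25 = 31, a_3 = floor((32 + 17)/31) = 1.
  m_4 = 31*1 - 17 = 14, d_4 = (1064 - 14^2)/31 = 868/31 = 28, a_4 = floor((32 + 14)/28) = 1.
  m_5 = 28*1 - 14 = 14, d_5 = (1064 - 14^2)/28 = 868/28 = 31, a_5 = floor((32 + 14)/31) = 1.
  m_6 = 31*1 - 14 = 17, d_6 = (1064 - 17^2)/31 = 775/31 = 25, a_6 = floor((32 + 17)/25) = 1.
  m_7 = 25*1 - 17 = 8, d_7 = (1064 - 8^2)/25 = 1000/25 = 40, a_7 = floor((32 + 8)/40) = 1.
  m_8 = 40*1 - 8 = 32, d_8 = (1064 - 32^2)/40 = 40/40 = 1, a_8 = floor((32 + 32)/1) = 64.
  m_9 = 1*64 - 32 = 32, d_9 = (1064 - 32^2)/1 = 40/1 = 40: (m_9, d_9) = (m_1, d_1) = (32, 40), so from here the quotients repeat a_1, ..., a_8; the period length is 8.
Hence the expansion of sqrt(1064) is a_0 = 32 followed by the repeating block 1, 1, 1, 1, 1, 1, 1, 64 (period 8).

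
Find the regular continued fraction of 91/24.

Run the Euclidean algorithm on 91 and 24; the successive quotients are the partial quotients a_0, a_1, ... (each step inverts the fractional part left over by the previous one):
  91 = 3*24 + 19, so a_0 = 3.
  24 = 1*19 + 5, so a_1 = 1.
  19 = 3*5 + 4, so a_2 = 3.
  5 = 1*4 + 1, so a_3 = 1.
  4 = 4*1 + 0, so a_4 = 4.
The remainder reaches 0 after 5 divisions, so the expansion has 5 partial quotients, read off in order.

[3; 1, 3, 1, 4]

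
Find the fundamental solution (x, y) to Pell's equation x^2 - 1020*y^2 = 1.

(x, y) = (511, 16)

First expand sqrt(1020) as a continued fraction. With x_i = (sqrt(1020) + m_i)/d_i and (m_0, d_0) = (0, 1): a_0 = floor(sqrt(1020)) = 31, since 31^2 = 961 <= 1020 < 1024 = 32^2.
Iterate m_{i+1} = d_i*a_i - m_i, d_{i+1} = (1020 - m_{i+1}^2)/d_i, a_{i+1} = floor((a_0 + m_{i+1})/d_{i+1}):
  m_1 = 1*31 - 0 = 31, d_1 = (1020 - 31^2)/1 = 59/1 = 59, a_1 = floor((31 + 31)/59) = 1.
  m_2 = 59*1 - 31 = 28, d_2 = (1020 - 28^2)/59 = 236/59 = 4, a_2 = floor((31 + 28)/4) = 14.
  m_3 = 4*14 - 28 = 28, d_3 = (1020 - 28^2)/4 = 236/4 = 59, a_3 = floor((31 + 28)/59) = 1.
  m_4 = 59*1 - 28 = 31, d_4 = (1020 - 31^2)/59 = 59/59 = 1, a_4 = floor((31 + 31)/1) = 62.
  m_5 = 1*62 - 31 = 31, d_5 = (1020 - 31^2)/1 = 59/1 = 59: (m_5, d_5) = (m_1, d_1) = (31, 59), so from here the quotients repeat a_1, ..., a_4; the period length is 4.
So sqrt(1020) = [31; (1, 14, 1, 62)] with period length k = 4.
k is even, so the fundamental solution of x^2 - 1020y^2 = 1 is (p_{k-1}, q_{k-1}) = (p_3, q_3); compute convergents through index 3.
Convergents (p_i = a_i*p_{i-1} + p_{i-2}, q_i = a_i*q_{i-1} + q_{i-2} with p_{-2}=0, p_{-1}=1, q_{-2}=1, q_{-1}=0):
  i=0: a_0=31, p_0 = 31*1 + 0 = 31, q_0 = 31*0 + 1 = 1.
  i=1: a_1=1, p_1 = 1*31 + 1 = 32, q_1 = 1*1 + 0 = 1.
  i=2: a_2=14, p_2 = 14*32 + 31 = 479, q_2 = 14*1 + 1 = 15.
  i=3: a_3=1, p_3 = 1*479 + 32 = 511, q_3 = 1*15 + 1 = 16.
Check: 511^2 - 1020*16^2 = 261121 - 261120 = 1, so (x, y) = (511, 16) solves the equation, and by the theorem it is the least positive solution.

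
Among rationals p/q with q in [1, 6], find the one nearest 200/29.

Expand x = 200/29 as a continued fraction with the Euclidean algorithm:
  200 = 6*29 + 26, so a_0 = 6.
  29 = 1*26 + 3, so a_1 = 1.
  26 = 8*3 + 2, so a_2 = 8.
  3 = 1*2 + 1, so a_3 = 1.
  2 = 2*1 + 0, so a_4 = 2.
so x = [6; 1, 8, 1, 2].
Convergents (p_i = a_i*p_{i-1} + p_{i-2}, q_i = a_i*q_{i-1} + q_{i-2} with p_{-2}=0, p_{-1}=1, q_{-2}=1, q_{-1}=0), until the denominator exceeds 6:
  i=0: a_0=6, p_0 = 6*1 + 0 = 6, q_0 = 6*0 + 1 = 1.
  i=1: a_1=1, p_1 = 1*6 + 1 = 7, q_1 = 1*1 + 0 = 1.
  i=2: a_2=8, p_2 = 8*7 + 6 = 62, q_2 = 8*1 + 1 = 9.
q_2 = 9 > 6, so the last convergent with denominator <= 6 is p_1/q_1 = 7/1.
The closest fraction with denominator <= 6 is either p_1/q_1 or the intermediate fraction (k*p_1 + p_0)/(k*q_1 + q_0) with the largest k >= 1 whose denominator stays <= 6; these approach x as k grows, and every other convergent or intermediate fraction in range is farther away.
Largest k: floor((6 - q_0)/q_1) = floor((6 - 1)/1) = 5.
That gives (5*7 + 6)/(5*1 + 1) = 41/6.
Compare the errors: |x - 7/1| = |200*1 - 7*29|/(29*1) = 3/29, and |x - 41/6| = |200*6 - 41*29|/(29*6) = 11/174.
Cross-multiplying, 11*29 = 319 < 522 = 3*174, so 11/174 is smaller: the intermediate fraction 41/6 is closer to x than 7/1.

41/6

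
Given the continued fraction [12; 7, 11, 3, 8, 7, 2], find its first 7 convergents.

Using the convergent recurrence p_i = a_i*p_{i-1} + p_{i-2}, q_i = a_i*q_{i-1} + q_{i-2} with p_{-2}=0, p_{-1}=1, q_{-2}=1, q_{-1}=0:
  i=0: a_0=12, p_0 = 12*1 + 0 = 12, q_0 = 12*0 + 1 = 1.
  i=1: a_1=7, p_1 = 7*12 + 1 = 85, q_1 = 7*1 + 0 = 7.
  i=2: a_2=11, p_2 = 11*85 + 12 = 947, q_2 = 11*7 + 1 = 78.
  i=3: a_3=3, p_3 = 3*947 + 85 = 2926, q_3 = 3*78 + 7 = 241.
  i=4: a_4=8, p_4 = 8*2926 + 947 = 24355, q_4 = 8*241 + 78 = 2006.
  i=5: a_5=7, p_5 = 7*24355 + 2926 = 173411, q_5 = 7*2006 + 241 = 14283.
  i=6: a_6=2, p_6 = 2*173411 + 24355 = 371177, q_6 = 2*14283 + 2006 = 30572.

12/1, 85/7, 947/78, 2926/241, 24355/2006, 173411/14283, 371177/30572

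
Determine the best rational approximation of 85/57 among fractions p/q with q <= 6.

Expand x = 85/57 as a continued fraction with the Euclidean algorithm:
  85 = 1*57 + 28, so a_0 = 1.
  57 = 2*28 + 1, so a_1 = 2.
  28 = 28*1 + 0, so a_2 = 28.
so x = [1; 2, 28].
Convergents (p_i = a_i*p_{i-1} + p_{i-2}, q_i = a_i*q_{i-1} + q_{i-2} with p_{-2}=0, p_{-1}=1, q_{-2}=1, q_{-1}=0), until the denominator exceeds 6:
  i=0: a_0=1, p_0 = 1*1 + 0 = 1, q_0 = 1*0 + 1 = 1.
  i=1: a_1=2, p_1 = 2*1 + 1 = 3, q_1 = 2*1 + 0 = 2.
  i=2: a_2=28, p_2 = 28*3 + 1 = 85, q_2 = 28*2 + 1 = 57.
q_2 = 57 > 6, so the last convergent with denominator <= 6 is p_1/q_1 = 3/2.
The closest fraction with denominator <= 6 is either p_1/q_1 or the intermediate fraction (k*p_1 + p_0)/(k*q_1 + q_0) with the largest k >= 1 whose denominator stays <= 6; these approach x as k grows, and every other convergent or intermediate fraction in range is farther away.
Largest k: floor((6 - q_0)/q_1) = floor((6 - 1)/2) = 2.
That gives (2*3 + 1)/(2*2 + 1) = 7/5.
Compare the errors: |x - 3/2| = |85*2 - 3*57|/(57*2) = 1/114, and |x - 7/5| = |85*5 - 7*57|/(57*5) = 26/285.
Cross-multiplying, 1*285 = 285 < 2964 = 26*114, so 1/114 is smaller: the convergent 3/2 is closer to x than 7/5.

3/2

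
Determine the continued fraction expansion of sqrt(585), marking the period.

Write x_i = (sqrt(585) + m_i)/d_i with (m_0, d_0) = (0, 1). a_0 = floor(sqrt(585)) = 24, since 24^2 = 576 <= 585 < 625 = 25^2.
Iterate m_{i+1} = d_i*a_i - m_i, d_{i+1} = (585 - m_{i+1}^2)/d_i, a_{i+1} = floor((a_0 + m_{i+1})/d_{i+1}):
  m_1 = 1*24 - 0 = 24, d_1 = (585 - 24^2)/1 = 9/1 = 9, a_1 = floor((24 + 24)/9) = 5.
  m_2 = 9*5 - 24 = 21, d_2 = (585 - 21^2)/9 = 144/9 = 16, a_2 = floor((24 + 21)/16) = 2.
  m_3 = 16*2 - 21 = 11, d_3 = (585 - 11^2)/16 = 464/16 = 29, a_3 = floor((24 + 11)/29) = 1.
  m_4 = 29*1 - 11 = 18, d_4 = (585 - 18^2)/29 = 261/29 = 9, a_4 = floor((24 + 18)/9) = 4.
  m_5 = 9*4 - 18 = 18, d_5 = (585 - 18^2)/9 = 261/9 = 29, a_5 = floor((24 + 18)/29) = 1.
  m_6 = 29*1 - 18 = 11, d_6 = (585 - 11^2)/29 = 464/29 = 16, a_6 = floor((24 + 11)/16) = 2.
  m_7 = 16*2 - 11 = 21, d_7 = (585 - 21^2)/16 = 144/16 = 9, a_7 = floor((24 + 21)/9) = 5.
  m_8 = 9*5 - 21 = 24, d_8 = (585 - 24^2)/9 = 9/9 = 1, a_8 = floor((24 + 24)/1) = 48.
  m_9 = 1*48 - 24 = 24, d_9 = (585 - 24^2)/1 = 9/1 = 9: (m_9, d_9) = (m_1, d_1) = (24, 9), so from here the quotients repeat a_1, ..., a_8; the period length is 8.
Hence the expansion of sqrt(585) is a_0 = 24 followed by the repeating block 5, 2, 1, 4, 1, 2, 5, 48 (period 8).

[24; (5, 2, 1, 4, 1, 2, 5, 48)]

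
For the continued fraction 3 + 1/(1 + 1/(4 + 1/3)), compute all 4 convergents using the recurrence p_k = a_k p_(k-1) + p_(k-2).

3/1, 4/1, 19/5, 61/16

Using the convergent recurrence p_i = a_i*p_{i-1} + p_{i-2}, q_i = a_i*q_{i-1} + q_{i-2} with p_{-2}=0, p_{-1}=1, q_{-2}=1, q_{-1}=0:
  i=0: a_0=3, p_0 = 3*1 + 0 = 3, q_0 = 3*0 + 1 = 1.
  i=1: a_1=1, p_1 = 1*3 + 1 = 4, q_1 = 1*1 + 0 = 1.
  i=2: a_2=4, p_2 = 4*4 + 3 = 19, q_2 = 4*1 + 1 = 5.
  i=3: a_3=3, p_3 = 3*19 + 4 = 61, q_3 = 3*5 + 1 = 16.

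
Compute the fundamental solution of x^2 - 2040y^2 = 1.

(x, y) = (271, 6)

First expand sqrt(2040) as a continued fraction. With x_i = (sqrt(2040) + m_i)/d_i and (m_0, d_0) = (0, 1): a_0 = floor(sqrt(2040)) = 45, since 45^2 = 2025 <= 2040 < 2116 = 46^2.
Iterate m_{i+1} = d_i*a_i - m_i, d_{i+1} = (2040 - m_{i+1}^2)/d_i, a_{i+1} = floor((a_0 + m_{i+1})/d_{i+1}):
  m_1 = 1*45 - 0 = 45, d_1 = (2040 - 45^2)/1 = 15/1 = 15, a_1 = floor((45 + 45)/15) = 6.
  m_2 = 15*6 - 45 = 45, d_2 = (2040 - 45^2)/15 = 15/15 = 1, a_2 = floor((45 + 45)/1) = 90.
  m_3 = 1*90 - 45 = 45, d_3 = (2040 - 45^2)/1 = 15/1 = 15: (m_3, d_3) = (m_1, d_1) = (45, 15), so from here the quotients repeat a_1, a_2; the period length is 2.
So sqrt(2040) = [45; (6, 90)] with period length k = 2.
k is even, so the fundamental solution of x^2 - 2040y^2 = 1 is (p_{k-1}, q_{k-1}) = (p_1, q_1); compute convergents through index 1.
Convergents (p_i = a_i*p_{i-1} + p_{i-2}, q_i = a_i*q_{i-1} + q_{i-2} with p_{-2}=0, p_{-1}=1, q_{-2}=1, q_{-1}=0):
  i=0: a_0=45, p_0 = 45*1 + 0 = 45, q_0 = 45*0 + 1 = 1.
  i=1: a_1=6, p_1 = 6*45 + 1 = 271, q_1 = 6*1 + 0 = 6.
Check: 271^2 - 2040*6^2 = 73441 - 73440 = 1, so (x, y) = (271, 6) solves the equation, and by the theorem it is the least positive solution.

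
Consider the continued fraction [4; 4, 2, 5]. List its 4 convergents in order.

Using the convergent recurrence p_i = a_i*p_{i-1} + p_{i-2}, q_i = a_i*q_{i-1} + q_{i-2} with p_{-2}=0, p_{-1}=1, q_{-2}=1, q_{-1}=0:
  i=0: a_0=4, p_0 = 4*1 + 0 = 4, q_0 = 4*0 + 1 = 1.
  i=1: a_1=4, p_1 = 4*4 + 1 = 17, q_1 = 4*1 + 0 = 4.
  i=2: a_2=2, p_2 = 2*17 + 4 = 38, q_2 = 2*4 + 1 = 9.
  i=3: a_3=5, p_3 = 5*38 + 17 = 207, q_3 = 5*9 + 4 = 49.

4/1, 17/4, 38/9, 207/49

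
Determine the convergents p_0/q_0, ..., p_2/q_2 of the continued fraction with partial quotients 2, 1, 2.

2/1, 3/1, 8/3

Using the convergent recurrence p_i = a_i*p_{i-1} + p_{i-2}, q_i = a_i*q_{i-1} + q_{i-2} with p_{-2}=0, p_{-1}=1, q_{-2}=1, q_{-1}=0:
  i=0: a_0=2, p_0 = 2*1 + 0 = 2, q_0 = 2*0 + 1 = 1.
  i=1: a_1=1, p_1 = 1*2 + 1 = 3, q_1 = 1*1 + 0 = 1.
  i=2: a_2=2, p_2 = 2*3 + 2 = 8, q_2 = 2*1 + 1 = 3.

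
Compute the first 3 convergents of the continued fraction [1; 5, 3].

Using the convergent recurrence p_i = a_i*p_{i-1} + p_{i-2}, q_i = a_i*q_{i-1} + q_{i-2} with p_{-2}=0, p_{-1}=1, q_{-2}=1, q_{-1}=0:
  i=0: a_0=1, p_0 = 1*1 + 0 = 1, q_0 = 1*0 + 1 = 1.
  i=1: a_1=5, p_1 = 5*1 + 1 = 6, q_1 = 5*1 + 0 = 5.
  i=2: a_2=3, p_2 = 3*6 + 1 = 19, q_2 = 3*5 + 1 = 16.

1/1, 6/5, 19/16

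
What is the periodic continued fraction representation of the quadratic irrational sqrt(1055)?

Write x_i = (sqrt(1055) + m_i)/d_i with (m_0, d_0) = (0, 1). a_0 = floor(sqrt(1055)) = 32, since 32^2 = 1024 <= 1055 < 1089 = 33^2.
Iterate m_{i+1} = d_i*a_i - m_i, d_{i+1} = (1055 - m_{i+1}^2)/d_i, a_{i+1} = floor((a_0 + m_{i+1})/d_{i+1}):
  m_1 = 1*32 - 0 = 32, d_1 = (1055 - 32^2)/1 = 31/1 = 31, a_1 = floor((32 + 32)/31) = 2.
  m_2 = 31*2 - 32 = 30, d_2 = (1055 - 30^2)/31 = 155/31 = 5, a_2 = floor((32 + 30)/5) = 12.
  m_3 = 5*12 - 30 = 30, d_3 = (1055 - 30^2)/5 = 155/5 = 31, a_3 = floor((32 + 30)/31) = 2.
  m_4 = 31*2 - 30 = 32, d_4 = (1055 - 32^2)/31 = 31/31 = 1, a_4 = floor((32 + 32)/1) = 64.
  m_5 = 1*64 - 32 = 32, d_5 = (1055 - 32^2)/1 = 31/1 = 31: (m_5, d_5) = (m_1, d_1) = (32, 31), so from here the quotients repeat a_1, ..., a_4; the period length is 4.
Hence the expansion of sqrt(1055) is a_0 = 32 followed by the repeating block 2, 12, 2, 64 (period 4).

[32; (2, 12, 2, 64)]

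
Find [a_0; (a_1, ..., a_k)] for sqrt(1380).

[37; (6, 1, 2, 1, 6, 74)]

Write x_i = (sqrt(1380) + m_i)/d_i with (m_0, d_0) = (0, 1). a_0 = floor(sqrt(1380)) = 37, since 37^2 = 1369 <= 1380 < 1444 = 38^2.
Iterate m_{i+1} = d_i*a_i - m_i, d_{i+1} = (1380 - m_{i+1}^2)/d_i, a_{i+1} = floor((a_0 + m_{i+1})/d_{i+1}):
  m_1 = 1*37 - 0 = 37, d_1 = (1380 - 37^2)/1 = 11/1 = 11, a_1 = floor((37 + 37)/11) = 6.
  m_2 = 11*6 - 37 = 29, d_2 = (1380 - 29^2)/11 = 539/11 = 49, a_2 = floor((37 + 29)/49) = 1.
  m_3 = 49*1 - 29 = 20, d_3 = (1380 - 20^2)/49 = 980/49 = 20, a_3 = floor((37 + 20)/20) = 2.
  m_4 = 20*2 - 20 = 20, d_4 = (1380 - 20^2)/20 = 980/20 = 49, a_4 = floor((37 + 20)/49) = 1.
  m_5 = 49*1 - 20 = 29, d_5 = (1380 - 29^2)/49 = 539/49 = 11, a_5 = floor((37 + 29)/11) = 6.
  m_6 = 11*6 - 29 = 37, d_6 = (1380 - 37^2)/11 = 11/11 = 1, a_6 = floor((37 + 37)/1) = 74.
  m_7 = 1*74 - 37 = 37, d_7 = (1380 - 37^2)/1 = 11/1 = 11: (m_7, d_7) = (m_1, d_1) = (37, 11), so from here the quotients repeat a_1, ..., a_6; the period length is 6.
Hence the expansion of sqrt(1380) is a_0 = 37 followed by the repeating block 6, 1, 2, 1, 6, 74 (period 6).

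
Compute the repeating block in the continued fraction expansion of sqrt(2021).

Write x_i = (sqrt(2021) + m_i)/d_i with (m_0, d_0) = (0, 1). a_0 = floor(sqrt(2021)) = 44, since 44^2 = 1936 <= 2021 < 2025 = 45^2.
Iterate m_{i+1} = d_i*a_i - m_i, d_{i+1} = (2021 - m_{i+1}^2)/d_i, a_{i+1} = floor((a_0 + m_{i+1})/d_{i+1}):
  m_1 = 1*44 - 0 = 44, d_1 = (2021 - 44^2)/1 = 85/1 = 85, a_1 = floor((44 + 44)/85) = 1.
  m_2 = 85*1 - 44 = 41, d_2 = (2021 - 41^2)/85 = 340/85 = 4, a_2 = floor((44 + 41)/4) = 21.
  m_3 = 4*21 - 41 = 43, d_3 = (2021 - 43^2)/4 = 172/4 = 43, a_3 = floor((44 + 43)/43) = 2.
  m_4 = 43*2 - 43 = 43, d_4 = (2021 - 43^2)/43 = 172/43 = 4, a_4 = floor((44 + 43)/4) = 21.
  m_5 = 4*21 - 43 = 41, d_5 = (2021 - 41^2)/4 = 340/4 = 85, a_5 = floor((44 + 41)/85) = 1.
  m_6 = 85*1 - 41 = 44, d_6 = (2021 - 44^2)/85 = 85/85 = 1, a_6 = floor((44 + 44)/1) = 88.
  m_7 = 1*88 - 44 = 44, d_7 = (2021 - 44^2)/1 = 85/1 = 85: (m_7, d_7) = (m_1, d_1) = (44, 85), so from here the quotients repeat a_1, ..., a_6; the period length is 6.
Hence the expansion of sqrt(2021) is a_0 = 44 followed by the repeating block 1, 21, 2, 21, 1, 88 (period 6).

[44; (1, 21, 2, 21, 1, 88)]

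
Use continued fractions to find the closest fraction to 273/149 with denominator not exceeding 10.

Expand x = 273/149 as a continued fraction with the Euclidean algorithm:
  273 = 1*149 + 124, so a_0 = 1.
  149 = 1*124 + 25, so a_1 = 1.
  124 = 4*25 + 24, so a_2 = 4.
  25 = 1*24 + 1, so a_3 = 1.
  24 = 24*1 + 0, so a_4 = 24.
so x = [1; 1, 4, 1, 24].
Convergents (p_i = a_i*p_{i-1} + p_{i-2}, q_i = a_i*q_{i-1} + q_{i-2} with p_{-2}=0, p_{-1}=1, q_{-2}=1, q_{-1}=0), until the denominator exceeds 10:
  i=0: a_0=1, p_0 = 1*1 + 0 = 1, q_0 = 1*0 + 1 = 1.
  i=1: a_1=1, p_1 = 1*1 + 1 = 2, q_1 = 1*1 + 0 = 1.
  i=2: a_2=4, p_2 = 4*2 + 1 = 9, q_2 = 4*1 + 1 = 5.
  i=3: a_3=1, p_3 = 1*9 + 2 = 11, q_3 = 1*5 + 1 = 6.
  i=4: a_4=24, p_4 = 24*11 + 9 = 273, q_4 = 24*6 + 5 = 149.
q_4 = 149 > 10, so the last convergent with denominator <= 10 is p_3/q_3 = 11/6.
The closest fraction with denominator <= 10 is either p_3/q_3 or the intermediate fraction (k*p_3 + p_2)/(k*q_3 + q_2) with the largest k >= 1 whose denominator stays <= 10; these approach x as k grows, and every other convergent or intermediate fraction in range is farther away.
Largest k: floor((10 - q_2)/q_3) = floor((10 - 5)/6) = 0.
Since k = 0, no intermediate fraction beyond p_3/q_3 has denominator <= 10, so the convergent 11/6 is the closest (its error is |273*6 - 11*149|/(149*6) = 1/894).

11/6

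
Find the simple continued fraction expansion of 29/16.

Run the Euclidean algorithm on 29 and 16; the successive quotients are the partial quotients a_0, a_1, ... (each step inverts the fractional part left over by the previous one):
  29 = 1*16 + 13, so a_0 = 1.
  16 = 1*13 + 3, so a_1 = 1.
  13 = 4*3 + 1, so a_2 = 4.
  3 = 3*1 + 0, so a_3 = 3.
The remainder reaches 0 after 4 divisions, so the expansion has 4 partial quotients, read off in order.

[1; 1, 4, 3]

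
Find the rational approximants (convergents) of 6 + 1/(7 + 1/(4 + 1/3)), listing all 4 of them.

6/1, 43/7, 178/29, 577/94

Using the convergent recurrence p_i = a_i*p_{i-1} + p_{i-2}, q_i = a_i*q_{i-1} + q_{i-2} with p_{-2}=0, p_{-1}=1, q_{-2}=1, q_{-1}=0:
  i=0: a_0=6, p_0 = 6*1 + 0 = 6, q_0 = 6*0 + 1 = 1.
  i=1: a_1=7, p_1 = 7*6 + 1 = 43, q_1 = 7*1 + 0 = 7.
  i=2: a_2=4, p_2 = 4*43 + 6 = 178, q_2 = 4*7 + 1 = 29.
  i=3: a_3=3, p_3 = 3*178 + 43 = 577, q_3 = 3*29 + 7 = 94.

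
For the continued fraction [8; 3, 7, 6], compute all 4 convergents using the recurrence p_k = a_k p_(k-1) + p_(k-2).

Using the convergent recurrence p_i = a_i*p_{i-1} + p_{i-2}, q_i = a_i*q_{i-1} + q_{i-2} with p_{-2}=0, p_{-1}=1, q_{-2}=1, q_{-1}=0:
  i=0: a_0=8, p_0 = 8*1 + 0 = 8, q_0 = 8*0 + 1 = 1.
  i=1: a_1=3, p_1 = 3*8 + 1 = 25, q_1 = 3*1 + 0 = 3.
  i=2: a_2=7, p_2 = 7*25 + 8 = 183, q_2 = 7*3 + 1 = 22.
  i=3: a_3=6, p_3 = 6*183 + 25 = 1123, q_3 = 6*22 + 3 = 135.

8/1, 25/3, 183/22, 1123/135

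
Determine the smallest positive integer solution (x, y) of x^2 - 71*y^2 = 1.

First expand sqrt(71) as a continued fraction. With x_i = (sqrt(71) + m_i)/d_i and (m_0, d_0) = (0, 1): a_0 = floor(sqrt(71)) = 8, since 8^2 = 64 <= 71 < 81 = 9^2.
Iterate m_{i+1} = d_i*a_i - m_i, d_{i+1} = (71 - m_{i+1}^2)/d_i, a_{i+1} = floor((a_0 + m_{i+1})/d_{i+1}):
  m_1 = 1*8 - 0 = 8, d_1 = (71 - 8^2)/1 = 7/1 = 7, a_1 = floor((8 + 8)/7) = 2.
  m_2 = 7*2 - 8 = 6, d_2 = (71 - 6^2)/7 = 35/7 = 5, a_2 = floor((8 + 6)/5) = 2.
  m_3 = 5*2 - 6 = 4, d_3 = (71 - 4^2)/5 = 55/5 = 11, a_3 = floor((8 + 4)/11) = 1.
  m_4 = 11*1 - 4 = 7, d_4 = (71 - 7^2)/11 = 22/11 = 2, a_4 = floor((8 + 7)/2) = 7.
  m_5 = 2*7 - 7 = 7, d_5 = (71 - 7^2)/2 = 22/2 = 11, a_5 = floor((8 + 7)/11) = 1.
  m_6 = 11*1 - 7 = 4, d_6 = (71 - 4^2)/11 = 55/11 = 5, a_6 = floor((8 + 4)/5) = 2.
  m_7 = 5*2 - 4 = 6, d_7 = (71 - 6^2)/5 = 35/5 = 7, a_7 = floor((8 + 6)/7) = 2.
  m_8 = 7*2 - 6 = 8, d_8 = (71 - 8^2)/7 = 7/7 = 1, a_8 = floor((8 + 8)/1) = 16.
  m_9 = 1*16 - 8 = 8, d_9 = (71 - 8^2)/1 = 7/1 = 7: (m_9, d_9) = (m_1, d_1) = (8, 7), so from here the quotients repeat a_1, ..., a_8; the period length is 8.
So sqrt(71) = [8; (2, 2, 1, 7, 1, 2, 2, 16)] with period length k = 8.
k is even, so the fundamental solution of x^2 - 71y^2 = 1 is (p_{k-1}, q_{k-1}) = (p_7, q_7); compute convergents through index 7.
Convergents (p_i = a_i*p_{i-1} + p_{i-2}, q_i = a_i*q_{i-1} + q_{i-2} with p_{-2}=0, p_{-1}=1, q_{-2}=1, q_{-1}=0):
  i=0: a_0=8, p_0 = 8*1 + 0 = 8, q_0 = 8*0 + 1 = 1.
  i=1: a_1=2, p_1 = 2*8 + 1 = 17, q_1 = 2*1 + 0 = 2.
  i=2: a_2=2, p_2 = 2*17 + 8 = 42, q_2 = 2*2 + 1 = 5.
  i=3: a_3=1, p_3 = 1*42 + 17 = 59, q_3 = 1*5 + 2 = 7.
  i=4: a_4=7, p_4 = 7*59 + 42 = 455, q_4 = 7*7 + 5 = 54.
  i=5: a_5=1, p_5 = 1*455 + 59 = 514, q_5 = 1*54 + 7 = 61.
  i=6: a_6=2, p_6 = 2*514 + 455 = 1483, q_6 = 2*61 + 54 = 176.
  i=7: a_7=2, p_7 = 2*1483 + 514 = 3480, q_7 = 2*176 + 61 = 413.
Check: 3480^2 - 71*413^2 = 12110400 - 12110399 = 1, so (x, y) = (3480, 413) solves the equation, and by the theorem it is the least positive solution.

(x, y) = (3480, 413)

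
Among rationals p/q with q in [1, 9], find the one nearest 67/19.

7/2

Expand x = 67/19 as a continued fraction with the Euclidean algorithm:
  67 = 3*19 + 10, so a_0 = 3.
  19 = 1*10 + 9, so a_1 = 1.
  10 = 1*9 + 1, so a_2 = 1.
  9 = 9*1 + 0, so a_3 = 9.
so x = [3; 1, 1, 9].
Convergents (p_i = a_i*p_{i-1} + p_{i-2}, q_i = a_i*q_{i-1} + q_{i-2} with p_{-2}=0, p_{-1}=1, q_{-2}=1, q_{-1}=0), until the denominator exceeds 9:
  i=0: a_0=3, p_0 = 3*1 + 0 = 3, q_0 = 3*0 + 1 = 1.
  i=1: a_1=1, p_1 = 1*3 + 1 = 4, q_1 = 1*1 + 0 = 1.
  i=2: a_2=1, p_2 = 1*4 + 3 = 7, q_2 = 1*1 + 1 = 2.
  i=3: a_3=9, p_3 = 9*7 + 4 = 67, q_3 = 9*2 + 1 = 19.
q_3 = 19 > 9, so the last convergent with denominator <= 9 is p_2/q_2 = 7/2.
The closest fraction with denominator <= 9 is either p_2/q_2 or the intermediate fraction (k*p_2 + p_1)/(k*q_2 + q_1) with the largest k >= 1 whose denominator stays <= 9; these approach x as k grows, and every other convergent or intermediate fraction in range is farther away.
Largest k: floor((9 - q_1)/q_2) = floor((9 - 1)/2) = 4.
That gives (4*7 + 4)/(4*2 + 1) = 32/9.
Compare the errors: |x - 7/2| = |67*2 - 7*19|/(19*2) = 1/38, and |x - 32/9| = |67*9 - 32*19|/(19*9) = 5/171.
Cross-multiplying, 1*171 = 171 < 190 = 5*38, so 1/38 is smaller: the convergent 7/2 is closer to x than 32/9.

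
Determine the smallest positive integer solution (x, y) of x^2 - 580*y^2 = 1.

First expand sqrt(580) as a continued fraction. With x_i = (sqrt(580) + m_i)/d_i and (m_0, d_0) = (0, 1): a_0 = floor(sqrt(580)) = 24, since 24^2 = 576 <= 580 < 625 = 25^2.
Iterate m_{i+1} = d_i*a_i - m_i, d_{i+1} = (580 - m_{i+1}^2)/d_i, a_{i+1} = floor((a_0 + m_{i+1})/d_{i+1}):
  m_1 = 1*24 - 0 = 24, d_1 = (580 - 24^2)/1 = 4/1 = 4, a_1 = floor((24 + 24)/4) = 12.
  m_2 = 4*12 - 24 = 24, d_2 = (580 - 24^2)/4 = 4/4 = 1, a_2 = floor((24 + 24)/1) = 48.
  m_3 = 1*48 - 24 = 24, d_3 = (580 - 24^2)/1 = 4/1 = 4: (m_3, d_3) = (m_1, d_1) = (24, 4), so from here the quotients repeat a_1, a_2; the period length is 2.
So sqrt(580) = [24; (12, 48)] with period length k = 2.
k is even, so the fundamental solution of x^2 - 580y^2 = 1 is (p_{k-1}, q_{k-1}) = (p_1, q_1); compute convergents through index 1.
Convergents (p_i = a_i*p_{i-1} + p_{i-2}, q_i = a_i*q_{i-1} + q_{i-2} with p_{-2}=0, p_{-1}=1, q_{-2}=1, q_{-1}=0):
  i=0: a_0=24, p_0 = 24*1 + 0 = 24, q_0 = 24*0 + 1 = 1.
  i=1: a_1=12, p_1 = 12*24 + 1 = 289, q_1 = 12*1 + 0 = 12.
Check: 289^2 - 580*12^2 = 83521 - 83520 = 1, so (x, y) = (289, 12) solves the equation, and by the theorem it is the least positive solution.

(x, y) = (289, 12)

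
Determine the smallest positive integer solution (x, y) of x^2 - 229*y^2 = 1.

(x, y) = (5848201, 386460)

First expand sqrt(229) as a continued fraction. With x_i = (sqrt(229) + m_i)/d_i and (m_0, d_0) = (0, 1): a_0 = floor(sqrt(229)) = 15, since 15^2 = 225 <= 229 < 256 = 16^2.
Iterate m_{i+1} = d_i*a_i - m_i, d_{i+1} = (229 - m_{i+1}^2)/d_i, a_{i+1} = floor((a_0 + m_{i+1})/d_{i+1}):
  m_1 = 1*15 - 0 = 15, d_1 = (229 - 15^2)/1 = 4/1 = 4, a_1 = floor((15 + 15)/4) = 7.
  m_2 = 4*7 - 15 = 13, d_2 = (229 - 13^2)/4 = 60/4 = 15, a_2 = floor((15 + 13)/15) = 1.
  m_3 = 15*1 - 13 = 2, d_3 = (229 - 2^2)/15 = 225/15 = 15, a_3 = floor((15 + 2)/15) = 1.
  m_4 = 15*1 - 2 = 13, d_4 = (229 - 13^2)/15 = 60/15 = 4, a_4 = floor((15 + 13)/4) = 7.
  m_5 = 4*7 - 13 = 15, d_5 = (229 - 15^2)/4 = 4/4 = 1, a_5 = floor((15 + 15)/1) = 30.
  m_6 = 1*30 - 15 = 15, d_6 = (229 - 15^2)/1 = 4/1 = 4: (m_6, d_6) = (m_1, d_1) = (15, 4), so from here the quotients repeat a_1, ..., a_5; the period length is 5.
So sqrt(229) = [15; (7, 1, 1, 7, 30)] with period length k = 5.
k is odd, so (p_{k-1}, q_{k-1}) only solves x^2 - 229y^2 = -1 and the fundamental solution of x^2 - 229y^2 = 1 is (p_{2k-1}, q_{2k-1}) = (p_9, q_9); compute convergents through index 9, running through the period twice.
Convergents (p_i = a_i*p_{i-1} + p_{i-2}, q_i = a_i*q_{i-1} + q_{i-2} with p_{-2}=0, p_{-1}=1, q_{-2}=1, q_{-1}=0):
  i=0: a_0=15, p_0 = 15*1 + 0 = 15, q_0 = 15*0 + 1 = 1.
  i=1: a_1=7, p_1 = 7*15 + 1 = 106, q_1 = 7*1 + 0 = 7.
  i=2: a_2=1, p_2 = 1*106 + 15 = 121, q_2 = 1*7 + 1 = 8.
  i=3: a_3=1, p_3 = 1*121 + 106 = 227, q_3 = 1*8 + 7 = 15.
  i=4: a_4=7, p_4 = 7*227 + 121 = 1710, q_4 = 7*15 + 8 = 113.
  i=5: a_5=30, p_5 = 30*1710 + 227 = 51527, q_5 = 30*113 + 15 = 3405.
  i=6: a_6=7, p_6 = 7*51527 + 1710 = 362399, q_6 = 7*3405 + 113 = 23948.
  i=7: a_7=1, p_7 = 1*362399 + 51527 = 413926, q_7 = 1*23948 + 3405 = 27353.
  i=8: a_8=1, p_8 = 1*413926 + 362399 = 776325, q_8 = 1*27353 + 23948 = 51301.
  i=9: a_9=7, p_9 = 7*776325 + 413926 = 5848201, q_9 = 7*51301 + 27353 = 386460.
Indeed p_4^2 - 229*q_4^2 = 2924100 - 2924101 = -1, not +1.
Check: 5848201^2 - 229*386460^2 = 34201454936401 - 34201454936400 = 1, so (x, y) = (5848201, 386460) solves the equation, and by the theorem it is the least positive solution.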